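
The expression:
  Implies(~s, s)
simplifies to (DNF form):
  s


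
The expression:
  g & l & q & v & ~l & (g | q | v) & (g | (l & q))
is never true.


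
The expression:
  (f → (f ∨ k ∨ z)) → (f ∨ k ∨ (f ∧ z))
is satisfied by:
  {k: True, f: True}
  {k: True, f: False}
  {f: True, k: False}


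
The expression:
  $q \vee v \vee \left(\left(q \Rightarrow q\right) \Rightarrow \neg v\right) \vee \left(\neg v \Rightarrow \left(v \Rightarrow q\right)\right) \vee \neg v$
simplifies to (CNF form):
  $\text{True}$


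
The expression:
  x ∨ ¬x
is always true.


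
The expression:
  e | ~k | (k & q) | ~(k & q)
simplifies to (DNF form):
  True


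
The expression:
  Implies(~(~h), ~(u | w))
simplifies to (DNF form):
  ~h | (~u & ~w)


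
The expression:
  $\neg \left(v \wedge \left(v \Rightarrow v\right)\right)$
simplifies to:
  $\neg v$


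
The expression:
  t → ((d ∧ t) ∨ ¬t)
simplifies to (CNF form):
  d ∨ ¬t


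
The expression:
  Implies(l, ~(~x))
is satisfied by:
  {x: True, l: False}
  {l: False, x: False}
  {l: True, x: True}


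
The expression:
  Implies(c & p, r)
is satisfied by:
  {r: True, p: False, c: False}
  {p: False, c: False, r: False}
  {r: True, c: True, p: False}
  {c: True, p: False, r: False}
  {r: True, p: True, c: False}
  {p: True, r: False, c: False}
  {r: True, c: True, p: True}


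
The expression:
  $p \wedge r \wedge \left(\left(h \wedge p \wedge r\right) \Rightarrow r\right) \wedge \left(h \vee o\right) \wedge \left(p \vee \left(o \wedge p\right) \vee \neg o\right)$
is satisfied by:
  {r: True, p: True, o: True, h: True}
  {r: True, p: True, o: True, h: False}
  {r: True, p: True, h: True, o: False}


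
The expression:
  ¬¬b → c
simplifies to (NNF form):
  c ∨ ¬b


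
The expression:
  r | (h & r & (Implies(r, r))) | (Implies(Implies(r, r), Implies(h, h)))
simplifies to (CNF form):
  True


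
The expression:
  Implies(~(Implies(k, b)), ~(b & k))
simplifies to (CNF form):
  True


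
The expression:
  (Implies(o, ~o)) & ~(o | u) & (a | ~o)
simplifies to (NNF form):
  ~o & ~u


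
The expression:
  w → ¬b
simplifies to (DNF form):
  ¬b ∨ ¬w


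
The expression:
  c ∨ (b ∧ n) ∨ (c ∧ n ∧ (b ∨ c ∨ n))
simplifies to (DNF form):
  c ∨ (b ∧ n)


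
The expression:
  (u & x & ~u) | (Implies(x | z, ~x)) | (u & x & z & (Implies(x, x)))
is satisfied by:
  {u: True, z: True, x: False}
  {u: True, z: False, x: False}
  {z: True, u: False, x: False}
  {u: False, z: False, x: False}
  {x: True, u: True, z: True}


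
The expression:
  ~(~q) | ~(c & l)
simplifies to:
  q | ~c | ~l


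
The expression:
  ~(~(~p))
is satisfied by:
  {p: False}


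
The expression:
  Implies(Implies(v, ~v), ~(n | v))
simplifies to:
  v | ~n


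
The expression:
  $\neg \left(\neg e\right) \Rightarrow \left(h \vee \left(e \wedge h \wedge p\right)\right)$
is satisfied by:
  {h: True, e: False}
  {e: False, h: False}
  {e: True, h: True}


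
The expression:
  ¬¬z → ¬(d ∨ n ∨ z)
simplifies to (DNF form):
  ¬z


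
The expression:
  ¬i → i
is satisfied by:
  {i: True}


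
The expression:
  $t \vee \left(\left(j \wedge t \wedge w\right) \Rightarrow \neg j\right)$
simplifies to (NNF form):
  $\text{True}$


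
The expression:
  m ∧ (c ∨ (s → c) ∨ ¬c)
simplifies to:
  m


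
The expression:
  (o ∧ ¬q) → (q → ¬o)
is always true.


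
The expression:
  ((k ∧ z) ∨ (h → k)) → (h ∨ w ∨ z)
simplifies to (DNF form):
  h ∨ w ∨ z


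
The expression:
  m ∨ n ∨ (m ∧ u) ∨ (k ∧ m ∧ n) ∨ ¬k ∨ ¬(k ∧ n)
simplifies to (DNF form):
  True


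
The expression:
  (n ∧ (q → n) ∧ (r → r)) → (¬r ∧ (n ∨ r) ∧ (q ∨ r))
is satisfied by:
  {q: True, r: False, n: False}
  {r: False, n: False, q: False}
  {q: True, r: True, n: False}
  {r: True, q: False, n: False}
  {n: True, q: True, r: False}


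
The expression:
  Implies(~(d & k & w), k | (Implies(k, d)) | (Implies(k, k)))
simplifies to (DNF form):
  True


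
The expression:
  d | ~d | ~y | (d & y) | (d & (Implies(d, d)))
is always true.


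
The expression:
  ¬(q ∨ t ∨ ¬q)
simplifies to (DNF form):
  False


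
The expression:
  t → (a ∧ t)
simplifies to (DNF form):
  a ∨ ¬t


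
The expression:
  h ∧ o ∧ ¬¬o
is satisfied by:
  {h: True, o: True}


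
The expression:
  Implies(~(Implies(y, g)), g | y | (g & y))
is always true.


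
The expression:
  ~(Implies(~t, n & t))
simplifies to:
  ~t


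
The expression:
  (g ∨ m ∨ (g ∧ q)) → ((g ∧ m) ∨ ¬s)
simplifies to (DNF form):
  (g ∧ m) ∨ (¬g ∧ ¬m) ∨ ¬s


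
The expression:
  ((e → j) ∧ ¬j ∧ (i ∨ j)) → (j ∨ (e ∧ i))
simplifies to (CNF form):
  e ∨ j ∨ ¬i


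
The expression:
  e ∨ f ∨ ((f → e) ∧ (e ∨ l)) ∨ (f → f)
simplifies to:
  True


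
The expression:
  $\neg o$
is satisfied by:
  {o: False}


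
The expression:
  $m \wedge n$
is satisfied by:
  {m: True, n: True}


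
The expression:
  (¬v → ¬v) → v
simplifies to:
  v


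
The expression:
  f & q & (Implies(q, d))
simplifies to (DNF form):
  d & f & q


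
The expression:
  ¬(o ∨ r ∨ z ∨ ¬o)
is never true.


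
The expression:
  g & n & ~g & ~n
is never true.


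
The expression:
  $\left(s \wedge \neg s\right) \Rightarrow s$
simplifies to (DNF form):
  $\text{True}$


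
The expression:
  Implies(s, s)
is always true.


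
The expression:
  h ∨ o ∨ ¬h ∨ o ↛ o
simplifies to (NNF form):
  True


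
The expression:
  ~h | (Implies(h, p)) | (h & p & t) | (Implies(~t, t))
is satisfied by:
  {t: True, p: True, h: False}
  {t: True, h: False, p: False}
  {p: True, h: False, t: False}
  {p: False, h: False, t: False}
  {t: True, p: True, h: True}
  {t: True, h: True, p: False}
  {p: True, h: True, t: False}


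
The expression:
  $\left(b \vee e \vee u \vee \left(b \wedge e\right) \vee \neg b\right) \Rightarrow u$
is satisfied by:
  {u: True}


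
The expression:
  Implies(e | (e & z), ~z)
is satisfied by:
  {e: False, z: False}
  {z: True, e: False}
  {e: True, z: False}


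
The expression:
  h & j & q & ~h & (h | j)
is never true.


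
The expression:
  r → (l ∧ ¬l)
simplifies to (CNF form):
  ¬r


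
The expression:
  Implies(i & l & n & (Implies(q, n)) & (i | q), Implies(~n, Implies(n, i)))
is always true.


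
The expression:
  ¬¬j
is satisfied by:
  {j: True}


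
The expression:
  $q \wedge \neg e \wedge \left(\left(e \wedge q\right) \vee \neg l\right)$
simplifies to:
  $q \wedge \neg e \wedge \neg l$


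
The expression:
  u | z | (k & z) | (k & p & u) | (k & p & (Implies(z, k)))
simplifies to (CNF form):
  (k | u | z) & (p | u | z)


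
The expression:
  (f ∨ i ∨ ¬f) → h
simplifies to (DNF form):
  h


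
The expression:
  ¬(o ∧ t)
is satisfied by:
  {o: False, t: False}
  {t: True, o: False}
  {o: True, t: False}


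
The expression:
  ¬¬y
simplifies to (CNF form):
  y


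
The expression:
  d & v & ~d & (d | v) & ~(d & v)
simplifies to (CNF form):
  False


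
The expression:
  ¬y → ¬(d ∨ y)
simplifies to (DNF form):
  y ∨ ¬d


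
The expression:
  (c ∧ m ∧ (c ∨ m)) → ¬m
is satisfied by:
  {m: False, c: False}
  {c: True, m: False}
  {m: True, c: False}


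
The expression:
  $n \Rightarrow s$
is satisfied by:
  {s: True, n: False}
  {n: False, s: False}
  {n: True, s: True}


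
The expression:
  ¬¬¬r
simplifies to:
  ¬r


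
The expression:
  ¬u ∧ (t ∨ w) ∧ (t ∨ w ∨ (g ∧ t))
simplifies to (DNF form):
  (t ∧ ¬u) ∨ (w ∧ ¬u)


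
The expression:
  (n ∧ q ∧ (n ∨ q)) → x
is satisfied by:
  {x: True, q: False, n: False}
  {q: False, n: False, x: False}
  {x: True, n: True, q: False}
  {n: True, q: False, x: False}
  {x: True, q: True, n: False}
  {q: True, x: False, n: False}
  {x: True, n: True, q: True}


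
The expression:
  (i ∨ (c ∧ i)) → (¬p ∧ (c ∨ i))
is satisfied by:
  {p: False, i: False}
  {i: True, p: False}
  {p: True, i: False}


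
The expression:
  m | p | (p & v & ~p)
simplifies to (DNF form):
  m | p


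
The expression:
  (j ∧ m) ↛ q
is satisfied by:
  {m: True, j: True, q: False}


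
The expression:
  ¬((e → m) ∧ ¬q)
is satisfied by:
  {q: True, e: True, m: False}
  {q: True, m: False, e: False}
  {q: True, e: True, m: True}
  {q: True, m: True, e: False}
  {e: True, m: False, q: False}


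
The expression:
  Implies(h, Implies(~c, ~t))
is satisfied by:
  {c: True, h: False, t: False}
  {h: False, t: False, c: False}
  {c: True, t: True, h: False}
  {t: True, h: False, c: False}
  {c: True, h: True, t: False}
  {h: True, c: False, t: False}
  {c: True, t: True, h: True}


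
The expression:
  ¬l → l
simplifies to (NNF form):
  l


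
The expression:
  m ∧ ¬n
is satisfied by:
  {m: True, n: False}


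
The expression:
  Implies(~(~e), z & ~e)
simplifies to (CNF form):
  ~e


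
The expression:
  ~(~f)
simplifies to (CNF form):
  f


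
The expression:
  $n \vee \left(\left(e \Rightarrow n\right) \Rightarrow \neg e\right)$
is always true.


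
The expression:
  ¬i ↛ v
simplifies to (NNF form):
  v ∨ ¬i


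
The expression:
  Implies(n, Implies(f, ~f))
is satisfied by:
  {n: False, f: False}
  {f: True, n: False}
  {n: True, f: False}


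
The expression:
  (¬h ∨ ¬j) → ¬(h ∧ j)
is always true.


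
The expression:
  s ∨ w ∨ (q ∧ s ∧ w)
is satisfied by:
  {s: True, w: True}
  {s: True, w: False}
  {w: True, s: False}


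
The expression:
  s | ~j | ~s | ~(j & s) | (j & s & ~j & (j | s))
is always true.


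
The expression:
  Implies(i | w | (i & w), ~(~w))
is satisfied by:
  {w: True, i: False}
  {i: False, w: False}
  {i: True, w: True}


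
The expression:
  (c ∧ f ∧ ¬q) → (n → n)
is always true.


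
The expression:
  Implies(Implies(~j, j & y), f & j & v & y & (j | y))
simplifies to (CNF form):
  (f | ~j) & (v | ~j) & (y | ~j)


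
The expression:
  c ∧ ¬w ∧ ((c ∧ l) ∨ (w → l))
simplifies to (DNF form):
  c ∧ ¬w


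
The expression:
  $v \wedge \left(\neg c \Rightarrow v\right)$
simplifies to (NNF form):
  $v$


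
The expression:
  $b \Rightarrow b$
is always true.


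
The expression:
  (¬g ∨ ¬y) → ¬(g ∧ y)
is always true.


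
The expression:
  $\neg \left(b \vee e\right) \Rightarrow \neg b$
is always true.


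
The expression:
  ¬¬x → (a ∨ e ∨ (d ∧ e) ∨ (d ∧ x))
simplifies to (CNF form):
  a ∨ d ∨ e ∨ ¬x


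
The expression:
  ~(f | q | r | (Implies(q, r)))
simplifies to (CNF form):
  False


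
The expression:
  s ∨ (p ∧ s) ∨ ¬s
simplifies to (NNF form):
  True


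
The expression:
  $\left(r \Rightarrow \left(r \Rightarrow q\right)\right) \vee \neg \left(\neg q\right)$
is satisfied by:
  {q: True, r: False}
  {r: False, q: False}
  {r: True, q: True}


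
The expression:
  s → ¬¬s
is always true.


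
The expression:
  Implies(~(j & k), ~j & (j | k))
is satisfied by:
  {k: True}


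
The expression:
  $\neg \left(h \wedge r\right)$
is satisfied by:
  {h: False, r: False}
  {r: True, h: False}
  {h: True, r: False}


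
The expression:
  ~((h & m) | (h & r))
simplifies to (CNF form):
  (~h | ~m) & (~h | ~r)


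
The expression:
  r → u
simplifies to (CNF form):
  u ∨ ¬r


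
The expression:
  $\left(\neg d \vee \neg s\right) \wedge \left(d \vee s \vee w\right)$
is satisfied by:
  {w: True, s: False, d: False}
  {w: True, s: True, d: False}
  {s: True, w: False, d: False}
  {d: True, w: True, s: False}
  {d: True, w: False, s: False}


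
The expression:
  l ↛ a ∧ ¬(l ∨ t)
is never true.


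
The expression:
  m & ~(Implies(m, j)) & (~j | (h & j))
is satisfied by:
  {m: True, j: False}


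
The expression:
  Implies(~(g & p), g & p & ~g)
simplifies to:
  g & p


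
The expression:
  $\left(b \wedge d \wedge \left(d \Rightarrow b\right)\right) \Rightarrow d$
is always true.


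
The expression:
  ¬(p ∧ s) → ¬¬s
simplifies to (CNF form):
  s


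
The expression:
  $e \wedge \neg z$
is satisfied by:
  {e: True, z: False}


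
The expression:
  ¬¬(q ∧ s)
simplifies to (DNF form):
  q ∧ s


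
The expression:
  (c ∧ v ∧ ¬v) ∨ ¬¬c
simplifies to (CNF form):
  c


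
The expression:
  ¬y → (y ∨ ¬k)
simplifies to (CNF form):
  y ∨ ¬k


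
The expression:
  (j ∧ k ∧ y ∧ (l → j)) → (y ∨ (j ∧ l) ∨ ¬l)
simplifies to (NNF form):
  True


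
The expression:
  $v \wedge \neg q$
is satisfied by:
  {v: True, q: False}


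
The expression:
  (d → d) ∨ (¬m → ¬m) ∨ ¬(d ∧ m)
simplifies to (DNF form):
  True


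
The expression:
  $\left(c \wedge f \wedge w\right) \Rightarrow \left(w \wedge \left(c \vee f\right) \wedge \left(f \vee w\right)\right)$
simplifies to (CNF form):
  $\text{True}$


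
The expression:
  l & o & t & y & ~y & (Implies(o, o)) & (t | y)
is never true.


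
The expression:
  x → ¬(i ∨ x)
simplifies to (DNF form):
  ¬x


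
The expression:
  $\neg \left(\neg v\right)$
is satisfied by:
  {v: True}


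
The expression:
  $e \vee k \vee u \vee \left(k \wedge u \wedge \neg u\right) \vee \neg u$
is always true.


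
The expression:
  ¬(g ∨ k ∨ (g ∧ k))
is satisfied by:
  {g: False, k: False}


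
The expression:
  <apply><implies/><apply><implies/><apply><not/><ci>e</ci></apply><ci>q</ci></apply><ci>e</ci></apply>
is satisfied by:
  {e: True, q: False}
  {q: False, e: False}
  {q: True, e: True}


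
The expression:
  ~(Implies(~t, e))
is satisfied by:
  {e: False, t: False}


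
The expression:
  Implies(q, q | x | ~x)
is always true.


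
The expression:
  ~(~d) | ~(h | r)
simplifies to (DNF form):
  d | (~h & ~r)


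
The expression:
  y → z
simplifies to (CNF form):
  z ∨ ¬y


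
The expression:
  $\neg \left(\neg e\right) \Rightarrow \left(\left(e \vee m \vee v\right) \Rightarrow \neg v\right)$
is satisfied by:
  {v: False, e: False}
  {e: True, v: False}
  {v: True, e: False}


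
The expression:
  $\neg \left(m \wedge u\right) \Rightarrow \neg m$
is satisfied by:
  {u: True, m: False}
  {m: False, u: False}
  {m: True, u: True}


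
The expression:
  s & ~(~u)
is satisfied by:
  {u: True, s: True}


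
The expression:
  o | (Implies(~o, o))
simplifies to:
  o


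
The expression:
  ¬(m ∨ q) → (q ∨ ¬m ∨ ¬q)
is always true.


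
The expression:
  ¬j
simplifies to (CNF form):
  ¬j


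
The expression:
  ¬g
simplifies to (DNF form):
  ¬g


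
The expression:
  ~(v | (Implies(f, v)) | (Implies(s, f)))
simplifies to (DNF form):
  False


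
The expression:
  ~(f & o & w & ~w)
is always true.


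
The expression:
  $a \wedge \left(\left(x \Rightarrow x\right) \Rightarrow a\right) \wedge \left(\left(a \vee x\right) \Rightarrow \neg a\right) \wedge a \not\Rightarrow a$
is never true.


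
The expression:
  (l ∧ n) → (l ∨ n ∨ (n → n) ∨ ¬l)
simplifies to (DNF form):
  True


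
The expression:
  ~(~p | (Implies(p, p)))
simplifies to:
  False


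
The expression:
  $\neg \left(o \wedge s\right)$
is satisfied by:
  {s: False, o: False}
  {o: True, s: False}
  {s: True, o: False}


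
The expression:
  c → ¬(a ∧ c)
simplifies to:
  ¬a ∨ ¬c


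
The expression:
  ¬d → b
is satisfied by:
  {b: True, d: True}
  {b: True, d: False}
  {d: True, b: False}


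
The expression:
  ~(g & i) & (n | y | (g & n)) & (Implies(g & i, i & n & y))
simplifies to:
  (n & ~g) | (n & ~i) | (y & ~g) | (y & ~i)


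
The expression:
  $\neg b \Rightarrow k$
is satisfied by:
  {b: True, k: True}
  {b: True, k: False}
  {k: True, b: False}


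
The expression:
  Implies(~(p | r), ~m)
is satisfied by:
  {r: True, p: True, m: False}
  {r: True, m: False, p: False}
  {p: True, m: False, r: False}
  {p: False, m: False, r: False}
  {r: True, p: True, m: True}
  {r: True, m: True, p: False}
  {p: True, m: True, r: False}


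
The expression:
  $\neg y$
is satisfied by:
  {y: False}


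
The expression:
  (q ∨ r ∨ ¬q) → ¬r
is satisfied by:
  {r: False}


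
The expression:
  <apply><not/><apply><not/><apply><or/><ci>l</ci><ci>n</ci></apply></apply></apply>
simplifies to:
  <apply><or/><ci>l</ci><ci>n</ci></apply>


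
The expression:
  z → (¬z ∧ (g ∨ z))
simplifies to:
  ¬z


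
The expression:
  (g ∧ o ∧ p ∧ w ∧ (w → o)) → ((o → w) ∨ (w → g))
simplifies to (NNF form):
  True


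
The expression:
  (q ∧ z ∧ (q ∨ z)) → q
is always true.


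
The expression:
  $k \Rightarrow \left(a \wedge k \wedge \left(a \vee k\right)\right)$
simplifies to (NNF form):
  $a \vee \neg k$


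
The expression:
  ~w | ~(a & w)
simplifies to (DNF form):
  ~a | ~w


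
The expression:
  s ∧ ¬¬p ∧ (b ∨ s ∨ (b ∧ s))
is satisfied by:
  {p: True, s: True}


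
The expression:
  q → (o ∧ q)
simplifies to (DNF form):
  o ∨ ¬q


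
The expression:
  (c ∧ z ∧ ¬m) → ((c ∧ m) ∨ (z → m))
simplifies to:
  m ∨ ¬c ∨ ¬z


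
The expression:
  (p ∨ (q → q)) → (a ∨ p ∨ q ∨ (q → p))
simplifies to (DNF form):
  True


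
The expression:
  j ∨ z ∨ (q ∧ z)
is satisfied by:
  {z: True, j: True}
  {z: True, j: False}
  {j: True, z: False}


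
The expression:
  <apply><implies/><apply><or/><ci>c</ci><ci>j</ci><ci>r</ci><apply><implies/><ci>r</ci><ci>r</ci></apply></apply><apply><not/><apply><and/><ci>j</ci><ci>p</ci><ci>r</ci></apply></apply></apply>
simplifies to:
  <apply><or/><apply><not/><ci>j</ci></apply><apply><not/><ci>p</ci></apply><apply><not/><ci>r</ci></apply></apply>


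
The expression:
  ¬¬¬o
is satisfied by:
  {o: False}


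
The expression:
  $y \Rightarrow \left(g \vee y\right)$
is always true.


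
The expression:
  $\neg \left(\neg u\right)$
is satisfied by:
  {u: True}


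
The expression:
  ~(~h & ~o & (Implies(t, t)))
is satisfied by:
  {o: True, h: True}
  {o: True, h: False}
  {h: True, o: False}


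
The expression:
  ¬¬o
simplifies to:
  o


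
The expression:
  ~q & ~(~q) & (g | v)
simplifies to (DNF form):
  False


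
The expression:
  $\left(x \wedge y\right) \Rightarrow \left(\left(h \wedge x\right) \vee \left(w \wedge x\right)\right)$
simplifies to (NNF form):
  $h \vee w \vee \neg x \vee \neg y$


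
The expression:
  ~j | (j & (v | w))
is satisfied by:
  {v: True, w: True, j: False}
  {v: True, w: False, j: False}
  {w: True, v: False, j: False}
  {v: False, w: False, j: False}
  {j: True, v: True, w: True}
  {j: True, v: True, w: False}
  {j: True, w: True, v: False}


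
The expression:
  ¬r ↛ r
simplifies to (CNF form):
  True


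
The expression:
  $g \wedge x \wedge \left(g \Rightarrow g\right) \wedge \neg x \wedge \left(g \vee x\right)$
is never true.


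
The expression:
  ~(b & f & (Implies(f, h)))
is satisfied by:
  {h: False, b: False, f: False}
  {f: True, h: False, b: False}
  {b: True, h: False, f: False}
  {f: True, b: True, h: False}
  {h: True, f: False, b: False}
  {f: True, h: True, b: False}
  {b: True, h: True, f: False}


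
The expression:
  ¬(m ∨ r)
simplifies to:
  ¬m ∧ ¬r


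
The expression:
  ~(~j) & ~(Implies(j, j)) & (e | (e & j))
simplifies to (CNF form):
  False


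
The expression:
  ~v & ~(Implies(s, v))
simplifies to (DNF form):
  s & ~v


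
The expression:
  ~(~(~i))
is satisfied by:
  {i: False}


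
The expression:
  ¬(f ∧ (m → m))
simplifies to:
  ¬f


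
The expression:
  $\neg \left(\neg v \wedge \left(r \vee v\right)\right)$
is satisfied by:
  {v: True, r: False}
  {r: False, v: False}
  {r: True, v: True}


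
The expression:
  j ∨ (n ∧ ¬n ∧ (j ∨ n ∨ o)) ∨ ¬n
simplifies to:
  j ∨ ¬n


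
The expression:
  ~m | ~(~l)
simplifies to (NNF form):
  l | ~m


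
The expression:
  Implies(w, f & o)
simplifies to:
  ~w | (f & o)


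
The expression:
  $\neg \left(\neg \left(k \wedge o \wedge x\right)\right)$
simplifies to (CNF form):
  $k \wedge o \wedge x$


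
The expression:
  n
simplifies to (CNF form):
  n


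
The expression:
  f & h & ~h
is never true.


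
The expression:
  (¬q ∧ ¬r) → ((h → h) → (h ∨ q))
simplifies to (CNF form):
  h ∨ q ∨ r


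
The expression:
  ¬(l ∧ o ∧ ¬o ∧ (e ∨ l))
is always true.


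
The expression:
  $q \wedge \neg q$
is never true.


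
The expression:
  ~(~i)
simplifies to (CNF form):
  i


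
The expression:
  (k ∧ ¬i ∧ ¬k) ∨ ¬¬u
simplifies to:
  u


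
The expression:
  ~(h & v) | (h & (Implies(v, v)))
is always true.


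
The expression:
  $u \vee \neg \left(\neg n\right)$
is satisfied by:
  {n: True, u: True}
  {n: True, u: False}
  {u: True, n: False}


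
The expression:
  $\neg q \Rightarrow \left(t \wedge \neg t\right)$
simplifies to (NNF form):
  $q$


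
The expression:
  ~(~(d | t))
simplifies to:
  d | t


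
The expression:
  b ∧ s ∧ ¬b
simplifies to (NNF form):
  False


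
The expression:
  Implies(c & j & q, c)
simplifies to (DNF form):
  True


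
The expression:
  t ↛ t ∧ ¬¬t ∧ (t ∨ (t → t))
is never true.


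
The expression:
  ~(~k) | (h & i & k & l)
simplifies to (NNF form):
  k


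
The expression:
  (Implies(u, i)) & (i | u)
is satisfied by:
  {i: True}


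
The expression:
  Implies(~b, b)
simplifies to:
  b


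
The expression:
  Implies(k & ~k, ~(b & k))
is always true.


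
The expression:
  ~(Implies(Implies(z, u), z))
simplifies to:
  ~z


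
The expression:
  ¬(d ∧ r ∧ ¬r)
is always true.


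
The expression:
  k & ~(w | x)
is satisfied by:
  {k: True, x: False, w: False}


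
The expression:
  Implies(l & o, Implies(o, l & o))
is always true.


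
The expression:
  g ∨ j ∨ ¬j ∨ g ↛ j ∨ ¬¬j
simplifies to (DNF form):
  True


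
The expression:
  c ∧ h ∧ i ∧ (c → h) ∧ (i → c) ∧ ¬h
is never true.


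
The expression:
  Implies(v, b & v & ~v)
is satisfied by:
  {v: False}


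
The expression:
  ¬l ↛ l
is always true.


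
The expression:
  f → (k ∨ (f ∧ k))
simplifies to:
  k ∨ ¬f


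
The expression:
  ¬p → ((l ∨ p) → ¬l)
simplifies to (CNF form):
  p ∨ ¬l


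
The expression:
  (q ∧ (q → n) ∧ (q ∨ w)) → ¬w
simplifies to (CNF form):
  ¬n ∨ ¬q ∨ ¬w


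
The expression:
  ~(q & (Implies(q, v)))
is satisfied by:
  {v: False, q: False}
  {q: True, v: False}
  {v: True, q: False}


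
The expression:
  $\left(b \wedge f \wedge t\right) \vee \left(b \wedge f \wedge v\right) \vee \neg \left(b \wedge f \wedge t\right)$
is always true.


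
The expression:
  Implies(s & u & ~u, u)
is always true.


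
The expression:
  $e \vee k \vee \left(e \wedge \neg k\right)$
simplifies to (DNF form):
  $e \vee k$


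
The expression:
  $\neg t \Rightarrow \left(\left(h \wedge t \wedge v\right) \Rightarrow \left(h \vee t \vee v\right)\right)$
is always true.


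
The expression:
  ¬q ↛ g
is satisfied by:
  {q: False, g: False}


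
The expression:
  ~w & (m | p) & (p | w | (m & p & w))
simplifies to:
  p & ~w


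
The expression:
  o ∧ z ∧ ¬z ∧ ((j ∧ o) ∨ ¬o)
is never true.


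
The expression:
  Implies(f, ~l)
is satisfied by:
  {l: False, f: False}
  {f: True, l: False}
  {l: True, f: False}


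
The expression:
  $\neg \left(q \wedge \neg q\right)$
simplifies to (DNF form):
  $\text{True}$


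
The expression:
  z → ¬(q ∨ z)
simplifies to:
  ¬z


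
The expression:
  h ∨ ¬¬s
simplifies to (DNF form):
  h ∨ s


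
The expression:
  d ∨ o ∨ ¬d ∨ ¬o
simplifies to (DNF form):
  True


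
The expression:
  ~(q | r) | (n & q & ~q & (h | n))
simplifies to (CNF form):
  ~q & ~r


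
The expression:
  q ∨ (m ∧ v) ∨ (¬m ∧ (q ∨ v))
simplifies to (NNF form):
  q ∨ v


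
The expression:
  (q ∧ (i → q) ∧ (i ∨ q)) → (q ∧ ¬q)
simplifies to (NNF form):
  ¬q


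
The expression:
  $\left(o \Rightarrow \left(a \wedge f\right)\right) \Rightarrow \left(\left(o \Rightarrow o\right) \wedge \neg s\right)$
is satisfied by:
  {o: True, a: False, s: False, f: False}
  {f: True, o: True, a: False, s: False}
  {o: True, a: True, s: False, f: False}
  {f: True, o: True, a: True, s: False}
  {f: False, a: False, s: False, o: False}
  {f: True, a: False, s: False, o: False}
  {a: True, f: False, s: False, o: False}
  {f: True, a: True, s: False, o: False}
  {s: True, o: True, f: False, a: False}
  {f: True, s: True, o: True, a: False}
  {s: True, o: True, a: True, f: False}


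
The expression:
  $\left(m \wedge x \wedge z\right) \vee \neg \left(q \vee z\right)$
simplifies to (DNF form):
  $\left(z \wedge \neg z\right) \vee \left(\neg q \wedge \neg z\right) \vee \left(m \wedge x \wedge z\right) \vee \left(m \wedge x \wedge \neg q\right) \vee \left(m \wedge z \wedge \neg z\right) \vee \left(m \wedge \neg q \wedge \neg z\right) \vee \left(x \wedge z \wedge \neg z\right) \vee \left(x \wedge \neg q \wedge \neg z\right)$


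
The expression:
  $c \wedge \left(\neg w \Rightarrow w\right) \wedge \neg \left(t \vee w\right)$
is never true.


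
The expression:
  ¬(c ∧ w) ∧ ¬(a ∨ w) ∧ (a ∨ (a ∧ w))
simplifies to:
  False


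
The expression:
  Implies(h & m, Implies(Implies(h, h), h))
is always true.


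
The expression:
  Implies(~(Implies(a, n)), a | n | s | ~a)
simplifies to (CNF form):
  True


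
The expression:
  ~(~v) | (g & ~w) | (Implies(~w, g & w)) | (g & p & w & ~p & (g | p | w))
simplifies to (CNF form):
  g | v | w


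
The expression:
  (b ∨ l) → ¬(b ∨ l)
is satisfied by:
  {l: False, b: False}


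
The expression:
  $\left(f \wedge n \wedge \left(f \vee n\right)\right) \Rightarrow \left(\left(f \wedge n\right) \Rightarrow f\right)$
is always true.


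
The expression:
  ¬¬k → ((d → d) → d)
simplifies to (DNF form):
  d ∨ ¬k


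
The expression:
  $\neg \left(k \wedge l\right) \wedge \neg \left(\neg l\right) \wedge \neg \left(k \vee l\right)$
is never true.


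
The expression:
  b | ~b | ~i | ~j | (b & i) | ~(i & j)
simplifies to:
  True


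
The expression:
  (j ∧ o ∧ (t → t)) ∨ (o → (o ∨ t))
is always true.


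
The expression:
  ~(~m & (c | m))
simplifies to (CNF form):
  m | ~c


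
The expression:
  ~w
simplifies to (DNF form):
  ~w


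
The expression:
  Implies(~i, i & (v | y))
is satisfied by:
  {i: True}


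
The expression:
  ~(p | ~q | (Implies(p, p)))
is never true.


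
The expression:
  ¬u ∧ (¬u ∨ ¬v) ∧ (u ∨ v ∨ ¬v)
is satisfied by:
  {u: False}


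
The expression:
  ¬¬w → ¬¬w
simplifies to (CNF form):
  True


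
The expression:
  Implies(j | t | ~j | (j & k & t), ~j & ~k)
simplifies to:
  ~j & ~k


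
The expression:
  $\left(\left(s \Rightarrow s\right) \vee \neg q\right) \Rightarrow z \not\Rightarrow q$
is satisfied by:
  {z: True, q: False}


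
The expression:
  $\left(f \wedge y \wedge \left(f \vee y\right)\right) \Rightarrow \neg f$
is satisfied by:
  {y: False, f: False}
  {f: True, y: False}
  {y: True, f: False}


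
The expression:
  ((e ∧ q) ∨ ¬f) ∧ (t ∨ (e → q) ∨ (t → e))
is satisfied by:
  {q: True, e: True, f: False}
  {q: True, e: False, f: False}
  {e: True, q: False, f: False}
  {q: False, e: False, f: False}
  {f: True, q: True, e: True}


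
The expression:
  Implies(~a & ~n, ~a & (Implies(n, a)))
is always true.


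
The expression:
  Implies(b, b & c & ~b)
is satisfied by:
  {b: False}


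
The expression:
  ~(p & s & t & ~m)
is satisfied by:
  {m: True, s: False, t: False, p: False}
  {m: False, s: False, t: False, p: False}
  {m: True, p: True, s: False, t: False}
  {p: True, m: False, s: False, t: False}
  {m: True, t: True, p: False, s: False}
  {t: True, p: False, s: False, m: False}
  {m: True, p: True, t: True, s: False}
  {p: True, t: True, m: False, s: False}
  {m: True, s: True, p: False, t: False}
  {s: True, p: False, t: False, m: False}
  {m: True, p: True, s: True, t: False}
  {p: True, s: True, m: False, t: False}
  {m: True, t: True, s: True, p: False}
  {t: True, s: True, p: False, m: False}
  {m: True, p: True, t: True, s: True}


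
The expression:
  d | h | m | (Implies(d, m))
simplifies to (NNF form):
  True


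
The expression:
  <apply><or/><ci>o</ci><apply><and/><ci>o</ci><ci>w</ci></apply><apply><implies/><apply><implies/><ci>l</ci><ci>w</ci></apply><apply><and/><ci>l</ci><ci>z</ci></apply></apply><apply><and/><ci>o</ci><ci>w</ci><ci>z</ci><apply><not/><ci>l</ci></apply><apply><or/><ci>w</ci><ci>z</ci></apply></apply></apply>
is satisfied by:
  {o: True, z: True, l: True, w: False}
  {o: True, l: True, w: False, z: False}
  {o: True, z: True, w: True, l: True}
  {o: True, w: True, l: True, z: False}
  {o: True, z: True, l: False, w: False}
  {o: True, l: False, w: False, z: False}
  {o: True, z: True, w: True, l: False}
  {o: True, w: True, l: False, z: False}
  {z: True, l: True, w: False, o: False}
  {l: True, z: False, w: False, o: False}
  {z: True, w: True, l: True, o: False}


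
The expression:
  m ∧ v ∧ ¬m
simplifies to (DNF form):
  False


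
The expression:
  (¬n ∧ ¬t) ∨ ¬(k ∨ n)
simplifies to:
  ¬n ∧ (¬k ∨ ¬t)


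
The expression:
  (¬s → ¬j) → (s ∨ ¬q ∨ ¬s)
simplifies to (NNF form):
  True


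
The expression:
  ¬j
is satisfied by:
  {j: False}


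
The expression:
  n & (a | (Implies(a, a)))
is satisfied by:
  {n: True}


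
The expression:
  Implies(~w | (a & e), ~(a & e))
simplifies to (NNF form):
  ~a | ~e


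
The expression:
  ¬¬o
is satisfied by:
  {o: True}


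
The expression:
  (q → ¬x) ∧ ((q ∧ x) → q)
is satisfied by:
  {q: False, x: False}
  {x: True, q: False}
  {q: True, x: False}


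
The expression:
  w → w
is always true.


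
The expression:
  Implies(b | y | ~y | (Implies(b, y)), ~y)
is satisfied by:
  {y: False}


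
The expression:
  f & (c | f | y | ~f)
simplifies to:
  f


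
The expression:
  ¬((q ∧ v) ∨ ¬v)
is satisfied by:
  {v: True, q: False}


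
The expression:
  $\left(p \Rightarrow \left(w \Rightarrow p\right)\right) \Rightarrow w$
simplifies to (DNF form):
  $w$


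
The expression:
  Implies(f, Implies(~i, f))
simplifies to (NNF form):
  True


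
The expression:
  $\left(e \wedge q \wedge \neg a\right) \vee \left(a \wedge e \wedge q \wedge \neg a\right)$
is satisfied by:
  {e: True, q: True, a: False}


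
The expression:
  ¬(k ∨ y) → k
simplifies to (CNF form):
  k ∨ y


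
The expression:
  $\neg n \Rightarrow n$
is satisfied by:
  {n: True}


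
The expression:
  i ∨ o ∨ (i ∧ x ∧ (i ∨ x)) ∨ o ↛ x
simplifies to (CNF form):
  i ∨ o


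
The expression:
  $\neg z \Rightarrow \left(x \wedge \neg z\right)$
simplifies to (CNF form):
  $x \vee z$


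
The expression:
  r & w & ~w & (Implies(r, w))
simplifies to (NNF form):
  False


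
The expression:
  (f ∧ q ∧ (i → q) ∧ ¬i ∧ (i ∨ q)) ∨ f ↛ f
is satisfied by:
  {f: True, q: True, i: False}


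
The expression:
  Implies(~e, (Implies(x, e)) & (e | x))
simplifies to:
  e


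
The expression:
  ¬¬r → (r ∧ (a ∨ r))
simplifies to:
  True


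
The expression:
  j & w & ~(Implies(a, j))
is never true.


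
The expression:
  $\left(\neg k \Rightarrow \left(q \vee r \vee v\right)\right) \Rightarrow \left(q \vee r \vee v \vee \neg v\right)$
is always true.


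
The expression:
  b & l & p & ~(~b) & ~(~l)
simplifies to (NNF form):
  b & l & p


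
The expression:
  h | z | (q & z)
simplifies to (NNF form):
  h | z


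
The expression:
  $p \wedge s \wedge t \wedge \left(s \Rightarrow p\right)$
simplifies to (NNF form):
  $p \wedge s \wedge t$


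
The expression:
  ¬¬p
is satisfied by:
  {p: True}


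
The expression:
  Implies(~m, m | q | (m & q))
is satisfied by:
  {q: True, m: True}
  {q: True, m: False}
  {m: True, q: False}


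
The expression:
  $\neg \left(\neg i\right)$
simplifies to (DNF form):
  $i$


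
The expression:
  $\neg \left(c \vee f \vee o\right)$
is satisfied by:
  {o: False, f: False, c: False}


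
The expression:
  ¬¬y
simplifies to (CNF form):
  y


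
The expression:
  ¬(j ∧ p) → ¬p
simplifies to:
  j ∨ ¬p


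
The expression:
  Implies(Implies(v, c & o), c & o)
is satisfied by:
  {o: True, v: True, c: True}
  {o: True, v: True, c: False}
  {v: True, c: True, o: False}
  {v: True, c: False, o: False}
  {o: True, c: True, v: False}


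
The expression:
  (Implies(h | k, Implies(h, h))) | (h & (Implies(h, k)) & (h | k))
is always true.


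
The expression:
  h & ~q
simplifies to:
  h & ~q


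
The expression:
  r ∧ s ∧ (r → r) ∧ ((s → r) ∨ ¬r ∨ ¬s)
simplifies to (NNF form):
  r ∧ s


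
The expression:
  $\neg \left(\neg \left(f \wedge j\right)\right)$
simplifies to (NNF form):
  $f \wedge j$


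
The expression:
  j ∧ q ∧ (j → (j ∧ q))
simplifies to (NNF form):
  j ∧ q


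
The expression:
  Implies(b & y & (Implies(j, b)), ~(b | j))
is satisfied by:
  {y: False, b: False}
  {b: True, y: False}
  {y: True, b: False}


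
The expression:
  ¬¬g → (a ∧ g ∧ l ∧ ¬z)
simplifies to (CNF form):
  (a ∨ ¬g) ∧ (l ∨ ¬g) ∧ (¬g ∨ ¬z)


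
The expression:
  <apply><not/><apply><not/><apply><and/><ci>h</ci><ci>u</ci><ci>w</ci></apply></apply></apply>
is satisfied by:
  {h: True, u: True, w: True}


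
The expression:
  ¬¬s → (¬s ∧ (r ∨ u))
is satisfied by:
  {s: False}


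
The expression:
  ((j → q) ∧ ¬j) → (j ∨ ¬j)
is always true.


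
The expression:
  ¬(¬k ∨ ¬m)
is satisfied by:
  {m: True, k: True}


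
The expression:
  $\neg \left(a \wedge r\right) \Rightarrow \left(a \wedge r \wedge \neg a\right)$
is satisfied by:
  {r: True, a: True}


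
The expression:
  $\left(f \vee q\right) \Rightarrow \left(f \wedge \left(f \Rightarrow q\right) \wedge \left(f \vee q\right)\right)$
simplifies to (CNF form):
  $\left(f \vee \neg f\right) \wedge \left(f \vee \neg q\right) \wedge \left(q \vee \neg f\right) \wedge \left(q \vee \neg q\right)$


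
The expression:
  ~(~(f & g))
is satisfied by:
  {g: True, f: True}


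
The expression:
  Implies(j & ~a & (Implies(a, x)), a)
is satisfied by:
  {a: True, j: False}
  {j: False, a: False}
  {j: True, a: True}


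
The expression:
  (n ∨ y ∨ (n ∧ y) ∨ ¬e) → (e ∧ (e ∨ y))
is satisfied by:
  {e: True}


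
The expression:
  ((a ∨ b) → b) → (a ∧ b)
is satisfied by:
  {a: True}


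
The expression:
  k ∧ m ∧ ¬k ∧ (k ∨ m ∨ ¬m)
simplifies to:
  False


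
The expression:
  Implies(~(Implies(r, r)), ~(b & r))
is always true.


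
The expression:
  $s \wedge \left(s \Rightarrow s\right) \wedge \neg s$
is never true.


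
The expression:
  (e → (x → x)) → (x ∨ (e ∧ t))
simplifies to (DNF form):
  x ∨ (e ∧ t)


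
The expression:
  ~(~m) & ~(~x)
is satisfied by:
  {m: True, x: True}


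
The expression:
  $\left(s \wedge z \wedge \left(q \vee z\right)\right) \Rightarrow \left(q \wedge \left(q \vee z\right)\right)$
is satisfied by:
  {q: True, s: False, z: False}
  {s: False, z: False, q: False}
  {q: True, z: True, s: False}
  {z: True, s: False, q: False}
  {q: True, s: True, z: False}
  {s: True, q: False, z: False}
  {q: True, z: True, s: True}


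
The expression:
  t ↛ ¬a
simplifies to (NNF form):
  a ∧ t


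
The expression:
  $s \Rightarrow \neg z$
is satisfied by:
  {s: False, z: False}
  {z: True, s: False}
  {s: True, z: False}


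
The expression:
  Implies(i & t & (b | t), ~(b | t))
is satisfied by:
  {t: False, i: False}
  {i: True, t: False}
  {t: True, i: False}


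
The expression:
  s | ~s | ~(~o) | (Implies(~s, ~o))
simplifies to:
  True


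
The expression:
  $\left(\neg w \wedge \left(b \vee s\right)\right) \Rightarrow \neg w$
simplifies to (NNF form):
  $\text{True}$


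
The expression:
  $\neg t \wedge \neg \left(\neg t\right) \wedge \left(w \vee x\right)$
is never true.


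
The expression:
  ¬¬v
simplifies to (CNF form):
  v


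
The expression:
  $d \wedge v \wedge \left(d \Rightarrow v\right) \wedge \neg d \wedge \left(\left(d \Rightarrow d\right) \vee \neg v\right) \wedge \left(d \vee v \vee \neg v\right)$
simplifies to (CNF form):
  $\text{False}$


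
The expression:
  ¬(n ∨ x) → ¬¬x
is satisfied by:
  {n: True, x: True}
  {n: True, x: False}
  {x: True, n: False}


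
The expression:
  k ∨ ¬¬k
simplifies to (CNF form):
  k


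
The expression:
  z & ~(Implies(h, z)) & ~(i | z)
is never true.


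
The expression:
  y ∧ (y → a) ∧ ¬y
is never true.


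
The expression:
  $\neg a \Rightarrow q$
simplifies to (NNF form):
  $a \vee q$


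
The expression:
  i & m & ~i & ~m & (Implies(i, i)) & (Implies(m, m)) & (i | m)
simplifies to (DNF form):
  False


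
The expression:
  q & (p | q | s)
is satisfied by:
  {q: True}


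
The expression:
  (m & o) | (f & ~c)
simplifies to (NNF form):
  (f | m) & (f | o) & (m | ~c) & (o | ~c)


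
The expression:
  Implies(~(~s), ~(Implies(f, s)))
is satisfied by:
  {s: False}


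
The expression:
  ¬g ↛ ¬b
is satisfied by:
  {b: True, g: False}


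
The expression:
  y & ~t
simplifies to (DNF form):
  y & ~t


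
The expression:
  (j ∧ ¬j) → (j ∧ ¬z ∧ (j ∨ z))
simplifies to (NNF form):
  True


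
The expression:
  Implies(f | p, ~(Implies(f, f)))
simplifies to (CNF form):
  ~f & ~p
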